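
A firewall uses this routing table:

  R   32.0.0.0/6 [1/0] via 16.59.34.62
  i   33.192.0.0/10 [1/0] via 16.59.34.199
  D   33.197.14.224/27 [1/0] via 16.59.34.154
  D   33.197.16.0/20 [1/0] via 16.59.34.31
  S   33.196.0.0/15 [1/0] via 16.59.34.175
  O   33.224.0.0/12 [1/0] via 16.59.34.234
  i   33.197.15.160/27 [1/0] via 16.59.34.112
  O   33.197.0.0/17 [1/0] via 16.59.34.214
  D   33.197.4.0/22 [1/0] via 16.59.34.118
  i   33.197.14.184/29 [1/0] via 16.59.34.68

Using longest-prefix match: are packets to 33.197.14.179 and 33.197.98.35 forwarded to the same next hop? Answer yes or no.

33.197.14.179: longest match 33.197.0.0/17 -> 16.59.34.214
33.197.98.35: longest match 33.197.0.0/17 -> 16.59.34.214

yes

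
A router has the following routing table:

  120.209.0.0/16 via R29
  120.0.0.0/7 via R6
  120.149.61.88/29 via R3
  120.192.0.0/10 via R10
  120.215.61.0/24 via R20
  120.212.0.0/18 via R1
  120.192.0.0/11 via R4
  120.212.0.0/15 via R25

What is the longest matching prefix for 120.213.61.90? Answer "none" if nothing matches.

Entries matching 120.213.61.90:
  120.0.0.0/7 (120.0.0.0 - 121.255.255.255)
  120.192.0.0/10 (120.192.0.0 - 120.255.255.255)
  120.192.0.0/11 (120.192.0.0 - 120.223.255.255)
  120.212.0.0/15 (120.212.0.0 - 120.213.255.255)
Most specific is 120.212.0.0/15.

120.212.0.0/15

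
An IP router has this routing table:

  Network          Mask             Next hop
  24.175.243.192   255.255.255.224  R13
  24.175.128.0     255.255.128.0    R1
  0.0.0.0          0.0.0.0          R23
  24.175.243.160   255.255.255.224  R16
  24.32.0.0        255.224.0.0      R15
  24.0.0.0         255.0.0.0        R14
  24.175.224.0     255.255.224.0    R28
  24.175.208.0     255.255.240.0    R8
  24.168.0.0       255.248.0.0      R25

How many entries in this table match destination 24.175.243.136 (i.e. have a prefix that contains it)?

Prefixes containing 24.175.243.136:
  0.0.0.0/0 (default, matches everything)
  24.0.0.0/8 (24.0.0.0 - 24.255.255.255)
  24.168.0.0/13 (24.168.0.0 - 24.175.255.255)
  24.175.128.0/17 (24.175.128.0 - 24.175.255.255)
  24.175.224.0/19 (24.175.224.0 - 24.175.255.255)
Total matching entries: 5.

5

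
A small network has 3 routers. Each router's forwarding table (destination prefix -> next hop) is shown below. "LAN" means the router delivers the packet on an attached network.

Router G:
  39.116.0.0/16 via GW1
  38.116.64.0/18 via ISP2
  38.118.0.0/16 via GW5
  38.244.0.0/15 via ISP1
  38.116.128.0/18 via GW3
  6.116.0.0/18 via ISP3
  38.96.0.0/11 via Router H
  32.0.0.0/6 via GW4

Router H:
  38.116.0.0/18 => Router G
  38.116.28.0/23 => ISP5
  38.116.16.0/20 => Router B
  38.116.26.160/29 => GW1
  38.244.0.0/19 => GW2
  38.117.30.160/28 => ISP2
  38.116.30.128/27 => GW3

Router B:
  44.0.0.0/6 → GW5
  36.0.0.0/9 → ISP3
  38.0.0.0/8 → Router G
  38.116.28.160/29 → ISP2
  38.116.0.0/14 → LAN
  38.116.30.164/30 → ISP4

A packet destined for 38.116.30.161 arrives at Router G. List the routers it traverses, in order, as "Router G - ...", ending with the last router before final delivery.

At Router G: longest match for 38.116.30.161 is 38.96.0.0/11 -> Router H
At Router H: longest match for 38.116.30.161 is 38.116.16.0/20 -> Router B
At Router B: longest match for 38.116.30.161 is 38.116.0.0/14 -> LAN

Router G - Router H - Router B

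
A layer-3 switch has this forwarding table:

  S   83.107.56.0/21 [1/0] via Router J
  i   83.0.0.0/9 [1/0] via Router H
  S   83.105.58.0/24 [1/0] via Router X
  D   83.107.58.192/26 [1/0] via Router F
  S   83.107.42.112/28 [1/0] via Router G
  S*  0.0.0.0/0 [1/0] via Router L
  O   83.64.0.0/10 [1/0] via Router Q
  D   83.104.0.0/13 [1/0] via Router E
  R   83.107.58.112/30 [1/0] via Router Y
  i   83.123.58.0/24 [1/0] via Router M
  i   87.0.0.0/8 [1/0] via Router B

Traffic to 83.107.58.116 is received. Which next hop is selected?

Router J

Routes whose prefix contains 83.107.58.116:
  0.0.0.0/0 (default, matches everything) -> Router L
  83.0.0.0/9 (83.0.0.0 - 83.127.255.255) -> Router H
  83.64.0.0/10 (83.64.0.0 - 83.127.255.255) -> Router Q
  83.104.0.0/13 (83.104.0.0 - 83.111.255.255) -> Router E
  83.107.56.0/21 (83.107.56.0 - 83.107.63.255) -> Router J
More-specific entries that do NOT match:
  83.107.58.112/30 (83.107.58.112 - 83.107.58.115) does not contain 83.107.58.116
  83.107.42.112/28 (83.107.42.112 - 83.107.42.127) does not contain 83.107.58.116
  83.107.58.192/26 (83.107.58.192 - 83.107.58.255) does not contain 83.107.58.116
  83.105.58.0/24 (83.105.58.0 - 83.105.58.255) does not contain 83.107.58.116
  83.123.58.0/24 (83.123.58.0 - 83.123.58.255) does not contain 83.107.58.116
Longest matching prefix is /21 -> next hop Router J.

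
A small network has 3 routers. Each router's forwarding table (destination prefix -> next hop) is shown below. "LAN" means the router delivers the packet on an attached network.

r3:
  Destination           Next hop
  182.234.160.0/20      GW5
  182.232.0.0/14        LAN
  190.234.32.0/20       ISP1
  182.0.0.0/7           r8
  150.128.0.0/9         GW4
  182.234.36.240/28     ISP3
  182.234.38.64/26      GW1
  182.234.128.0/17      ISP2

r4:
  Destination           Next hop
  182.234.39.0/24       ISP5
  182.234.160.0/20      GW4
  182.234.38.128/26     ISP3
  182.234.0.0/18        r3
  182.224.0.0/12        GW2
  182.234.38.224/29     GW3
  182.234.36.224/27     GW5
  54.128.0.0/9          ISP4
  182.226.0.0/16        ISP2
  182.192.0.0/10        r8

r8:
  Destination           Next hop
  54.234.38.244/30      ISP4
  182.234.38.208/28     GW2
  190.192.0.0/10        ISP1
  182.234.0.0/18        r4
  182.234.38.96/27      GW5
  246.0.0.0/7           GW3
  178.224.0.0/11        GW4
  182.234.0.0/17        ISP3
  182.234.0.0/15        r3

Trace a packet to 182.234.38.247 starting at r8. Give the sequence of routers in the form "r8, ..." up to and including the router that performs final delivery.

At r8: longest match for 182.234.38.247 is 182.234.0.0/18 -> r4
At r4: longest match for 182.234.38.247 is 182.234.0.0/18 -> r3
At r3: longest match for 182.234.38.247 is 182.232.0.0/14 -> LAN

r8, r4, r3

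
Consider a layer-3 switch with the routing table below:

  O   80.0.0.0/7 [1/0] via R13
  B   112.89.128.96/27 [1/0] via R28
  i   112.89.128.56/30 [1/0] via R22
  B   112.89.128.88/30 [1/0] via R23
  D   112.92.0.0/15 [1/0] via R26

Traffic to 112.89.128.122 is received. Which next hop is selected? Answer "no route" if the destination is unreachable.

Routes whose prefix contains 112.89.128.122:
  112.89.128.96/27 (112.89.128.96 - 112.89.128.127) -> R28
More-specific entries that do NOT match:
  112.89.128.56/30 (112.89.128.56 - 112.89.128.59) does not contain 112.89.128.122
  112.89.128.88/30 (112.89.128.88 - 112.89.128.91) does not contain 112.89.128.122
Longest matching prefix is /27 -> next hop R28.

R28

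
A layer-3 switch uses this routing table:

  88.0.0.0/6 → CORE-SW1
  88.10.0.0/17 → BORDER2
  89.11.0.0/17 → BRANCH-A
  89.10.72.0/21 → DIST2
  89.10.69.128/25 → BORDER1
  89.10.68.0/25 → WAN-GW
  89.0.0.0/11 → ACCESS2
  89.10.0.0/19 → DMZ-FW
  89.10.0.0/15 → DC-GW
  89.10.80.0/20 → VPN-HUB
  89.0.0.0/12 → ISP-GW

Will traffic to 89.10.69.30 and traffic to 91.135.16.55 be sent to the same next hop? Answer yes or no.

89.10.69.30: longest match 89.10.0.0/15 -> DC-GW
91.135.16.55: longest match 88.0.0.0/6 -> CORE-SW1

no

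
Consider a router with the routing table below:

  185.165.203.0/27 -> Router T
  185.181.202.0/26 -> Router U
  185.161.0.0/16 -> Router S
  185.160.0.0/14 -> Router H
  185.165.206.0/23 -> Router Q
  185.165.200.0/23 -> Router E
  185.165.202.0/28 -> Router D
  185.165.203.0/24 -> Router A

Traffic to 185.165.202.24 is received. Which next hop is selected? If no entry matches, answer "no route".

no route

No entry's prefix contains 185.165.202.24; there is no default route.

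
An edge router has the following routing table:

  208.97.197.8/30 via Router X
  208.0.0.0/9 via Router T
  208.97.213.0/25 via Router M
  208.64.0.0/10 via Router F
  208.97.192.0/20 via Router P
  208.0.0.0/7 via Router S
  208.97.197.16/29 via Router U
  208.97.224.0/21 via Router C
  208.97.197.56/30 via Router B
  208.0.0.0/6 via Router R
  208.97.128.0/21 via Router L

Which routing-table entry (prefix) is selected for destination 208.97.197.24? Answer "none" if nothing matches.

Entries matching 208.97.197.24:
  208.0.0.0/6 (208.0.0.0 - 211.255.255.255)
  208.0.0.0/7 (208.0.0.0 - 209.255.255.255)
  208.0.0.0/9 (208.0.0.0 - 208.127.255.255)
  208.64.0.0/10 (208.64.0.0 - 208.127.255.255)
  208.97.192.0/20 (208.97.192.0 - 208.97.207.255)
Most specific is 208.97.192.0/20.

208.97.192.0/20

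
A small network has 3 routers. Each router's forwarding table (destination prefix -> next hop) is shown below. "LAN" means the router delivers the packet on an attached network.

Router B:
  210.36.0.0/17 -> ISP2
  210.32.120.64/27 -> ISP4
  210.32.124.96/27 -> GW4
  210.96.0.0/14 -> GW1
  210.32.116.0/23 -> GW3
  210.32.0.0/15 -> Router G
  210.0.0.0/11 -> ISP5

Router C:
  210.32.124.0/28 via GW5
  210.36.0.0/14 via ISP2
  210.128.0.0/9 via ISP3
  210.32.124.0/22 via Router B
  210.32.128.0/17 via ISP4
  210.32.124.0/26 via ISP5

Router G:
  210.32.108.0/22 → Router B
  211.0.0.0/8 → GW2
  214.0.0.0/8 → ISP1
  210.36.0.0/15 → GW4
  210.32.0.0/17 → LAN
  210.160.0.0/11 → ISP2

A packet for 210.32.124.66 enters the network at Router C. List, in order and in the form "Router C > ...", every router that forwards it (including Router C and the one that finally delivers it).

At Router C: longest match for 210.32.124.66 is 210.32.124.0/22 -> Router B
At Router B: longest match for 210.32.124.66 is 210.32.0.0/15 -> Router G
At Router G: longest match for 210.32.124.66 is 210.32.0.0/17 -> LAN

Router C > Router B > Router G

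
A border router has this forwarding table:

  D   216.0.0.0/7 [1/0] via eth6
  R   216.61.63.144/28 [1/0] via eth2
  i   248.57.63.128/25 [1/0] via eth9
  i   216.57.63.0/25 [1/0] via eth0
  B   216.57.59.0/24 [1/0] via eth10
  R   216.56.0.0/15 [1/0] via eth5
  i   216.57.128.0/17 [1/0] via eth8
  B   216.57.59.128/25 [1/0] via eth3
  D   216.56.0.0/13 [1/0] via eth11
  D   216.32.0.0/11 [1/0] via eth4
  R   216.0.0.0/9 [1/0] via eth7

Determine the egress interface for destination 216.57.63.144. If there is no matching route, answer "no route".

eth5

Routes whose prefix contains 216.57.63.144:
  216.0.0.0/7 (216.0.0.0 - 217.255.255.255) -> eth6
  216.0.0.0/9 (216.0.0.0 - 216.127.255.255) -> eth7
  216.32.0.0/11 (216.32.0.0 - 216.63.255.255) -> eth4
  216.56.0.0/13 (216.56.0.0 - 216.63.255.255) -> eth11
  216.56.0.0/15 (216.56.0.0 - 216.57.255.255) -> eth5
More-specific entries that do NOT match:
  216.61.63.144/28 (216.61.63.144 - 216.61.63.159) does not contain 216.57.63.144
  248.57.63.128/25 (248.57.63.128 - 248.57.63.255) does not contain 216.57.63.144
  216.57.63.0/25 (216.57.63.0 - 216.57.63.127) does not contain 216.57.63.144
  216.57.59.128/25 (216.57.59.128 - 216.57.59.255) does not contain 216.57.63.144
  216.57.59.0/24 (216.57.59.0 - 216.57.59.255) does not contain 216.57.63.144
  216.57.128.0/17 (216.57.128.0 - 216.57.255.255) does not contain 216.57.63.144
Longest matching prefix is /15 -> interface eth5.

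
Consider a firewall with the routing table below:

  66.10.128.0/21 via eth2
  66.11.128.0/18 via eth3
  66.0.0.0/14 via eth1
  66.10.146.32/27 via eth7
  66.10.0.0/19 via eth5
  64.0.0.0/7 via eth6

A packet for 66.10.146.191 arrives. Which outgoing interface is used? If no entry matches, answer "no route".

No entry's prefix contains 66.10.146.191; there is no default route.

no route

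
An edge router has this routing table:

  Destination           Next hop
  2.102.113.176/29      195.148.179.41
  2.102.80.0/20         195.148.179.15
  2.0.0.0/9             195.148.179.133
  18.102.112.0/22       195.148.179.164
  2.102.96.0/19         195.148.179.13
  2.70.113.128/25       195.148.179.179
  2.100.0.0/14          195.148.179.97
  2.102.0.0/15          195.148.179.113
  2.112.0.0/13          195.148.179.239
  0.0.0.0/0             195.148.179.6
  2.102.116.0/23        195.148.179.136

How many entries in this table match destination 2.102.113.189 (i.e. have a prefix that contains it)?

5

Prefixes containing 2.102.113.189:
  0.0.0.0/0 (default, matches everything)
  2.0.0.0/9 (2.0.0.0 - 2.127.255.255)
  2.100.0.0/14 (2.100.0.0 - 2.103.255.255)
  2.102.0.0/15 (2.102.0.0 - 2.103.255.255)
  2.102.96.0/19 (2.102.96.0 - 2.102.127.255)
Total matching entries: 5.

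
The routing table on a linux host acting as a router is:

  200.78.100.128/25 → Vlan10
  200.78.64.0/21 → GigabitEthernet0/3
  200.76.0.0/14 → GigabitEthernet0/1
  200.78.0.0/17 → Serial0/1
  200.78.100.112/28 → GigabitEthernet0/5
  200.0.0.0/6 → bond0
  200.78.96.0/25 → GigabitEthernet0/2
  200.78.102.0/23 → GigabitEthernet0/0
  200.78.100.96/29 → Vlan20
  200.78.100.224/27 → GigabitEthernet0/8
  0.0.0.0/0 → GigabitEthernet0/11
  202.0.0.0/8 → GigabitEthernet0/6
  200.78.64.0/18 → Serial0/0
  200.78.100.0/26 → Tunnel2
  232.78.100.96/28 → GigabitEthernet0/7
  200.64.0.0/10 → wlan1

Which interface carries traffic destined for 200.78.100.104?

Routes whose prefix contains 200.78.100.104:
  0.0.0.0/0 (default, matches everything) -> GigabitEthernet0/11
  200.0.0.0/6 (200.0.0.0 - 203.255.255.255) -> bond0
  200.64.0.0/10 (200.64.0.0 - 200.127.255.255) -> wlan1
  200.76.0.0/14 (200.76.0.0 - 200.79.255.255) -> GigabitEthernet0/1
  200.78.0.0/17 (200.78.0.0 - 200.78.127.255) -> Serial0/1
  200.78.64.0/18 (200.78.64.0 - 200.78.127.255) -> Serial0/0
More-specific entries that do NOT match:
  200.78.100.96/29 (200.78.100.96 - 200.78.100.103) does not contain 200.78.100.104
  200.78.100.112/28 (200.78.100.112 - 200.78.100.127) does not contain 200.78.100.104
  232.78.100.96/28 (232.78.100.96 - 232.78.100.111) does not contain 200.78.100.104
  200.78.100.224/27 (200.78.100.224 - 200.78.100.255) does not contain 200.78.100.104
  200.78.100.0/26 (200.78.100.0 - 200.78.100.63) does not contain 200.78.100.104
  200.78.100.128/25 (200.78.100.128 - 200.78.100.255) does not contain 200.78.100.104
  200.78.96.0/25 (200.78.96.0 - 200.78.96.127) does not contain 200.78.100.104
  200.78.102.0/23 (200.78.102.0 - 200.78.103.255) does not contain 200.78.100.104
  200.78.64.0/21 (200.78.64.0 - 200.78.71.255) does not contain 200.78.100.104
Longest matching prefix is /18 -> interface Serial0/0.

Serial0/0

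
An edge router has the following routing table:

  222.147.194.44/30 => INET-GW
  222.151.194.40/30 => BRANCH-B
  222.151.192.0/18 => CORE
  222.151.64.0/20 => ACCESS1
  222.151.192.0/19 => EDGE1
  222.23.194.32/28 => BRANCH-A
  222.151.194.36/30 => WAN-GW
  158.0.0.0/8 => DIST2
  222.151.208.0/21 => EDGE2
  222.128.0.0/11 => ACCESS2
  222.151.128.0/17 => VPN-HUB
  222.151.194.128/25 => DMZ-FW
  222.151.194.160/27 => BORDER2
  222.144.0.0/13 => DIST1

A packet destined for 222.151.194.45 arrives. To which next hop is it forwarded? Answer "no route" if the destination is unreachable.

EDGE1

Routes whose prefix contains 222.151.194.45:
  222.128.0.0/11 (222.128.0.0 - 222.159.255.255) -> ACCESS2
  222.144.0.0/13 (222.144.0.0 - 222.151.255.255) -> DIST1
  222.151.128.0/17 (222.151.128.0 - 222.151.255.255) -> VPN-HUB
  222.151.192.0/18 (222.151.192.0 - 222.151.255.255) -> CORE
  222.151.192.0/19 (222.151.192.0 - 222.151.223.255) -> EDGE1
More-specific entries that do NOT match:
  222.147.194.44/30 (222.147.194.44 - 222.147.194.47) does not contain 222.151.194.45
  222.151.194.40/30 (222.151.194.40 - 222.151.194.43) does not contain 222.151.194.45
  222.151.194.36/30 (222.151.194.36 - 222.151.194.39) does not contain 222.151.194.45
  222.23.194.32/28 (222.23.194.32 - 222.23.194.47) does not contain 222.151.194.45
  222.151.194.160/27 (222.151.194.160 - 222.151.194.191) does not contain 222.151.194.45
  222.151.194.128/25 (222.151.194.128 - 222.151.194.255) does not contain 222.151.194.45
  222.151.208.0/21 (222.151.208.0 - 222.151.215.255) does not contain 222.151.194.45
  222.151.64.0/20 (222.151.64.0 - 222.151.79.255) does not contain 222.151.194.45
Longest matching prefix is /19 -> next hop EDGE1.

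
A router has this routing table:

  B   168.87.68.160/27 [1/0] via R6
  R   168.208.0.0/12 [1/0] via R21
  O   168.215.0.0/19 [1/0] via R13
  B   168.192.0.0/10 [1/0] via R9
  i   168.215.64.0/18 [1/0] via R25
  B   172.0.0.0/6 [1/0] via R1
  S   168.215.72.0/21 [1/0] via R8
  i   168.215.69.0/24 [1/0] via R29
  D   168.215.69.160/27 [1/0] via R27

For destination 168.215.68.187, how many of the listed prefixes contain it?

Prefixes containing 168.215.68.187:
  168.192.0.0/10 (168.192.0.0 - 168.255.255.255)
  168.208.0.0/12 (168.208.0.0 - 168.223.255.255)
  168.215.64.0/18 (168.215.64.0 - 168.215.127.255)
Total matching entries: 3.

3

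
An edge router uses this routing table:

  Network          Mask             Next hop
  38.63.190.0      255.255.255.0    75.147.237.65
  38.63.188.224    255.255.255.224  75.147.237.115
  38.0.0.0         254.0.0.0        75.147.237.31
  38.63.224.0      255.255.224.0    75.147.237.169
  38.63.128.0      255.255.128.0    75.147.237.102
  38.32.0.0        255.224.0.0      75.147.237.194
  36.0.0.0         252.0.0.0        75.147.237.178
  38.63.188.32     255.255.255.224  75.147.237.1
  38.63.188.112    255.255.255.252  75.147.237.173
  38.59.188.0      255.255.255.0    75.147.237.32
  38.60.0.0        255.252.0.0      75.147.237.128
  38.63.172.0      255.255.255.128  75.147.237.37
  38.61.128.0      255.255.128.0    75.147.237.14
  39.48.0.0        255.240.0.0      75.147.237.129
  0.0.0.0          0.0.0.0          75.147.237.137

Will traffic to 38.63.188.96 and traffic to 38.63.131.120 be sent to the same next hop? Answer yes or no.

yes

38.63.188.96: longest match 38.63.128.0/17 -> 75.147.237.102
38.63.131.120: longest match 38.63.128.0/17 -> 75.147.237.102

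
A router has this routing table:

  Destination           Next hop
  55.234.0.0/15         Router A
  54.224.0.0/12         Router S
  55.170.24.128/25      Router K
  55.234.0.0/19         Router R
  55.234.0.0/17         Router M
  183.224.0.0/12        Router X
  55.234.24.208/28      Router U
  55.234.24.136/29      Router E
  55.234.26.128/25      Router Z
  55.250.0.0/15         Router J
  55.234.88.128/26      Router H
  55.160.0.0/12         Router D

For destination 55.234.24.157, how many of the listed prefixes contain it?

Prefixes containing 55.234.24.157:
  55.234.0.0/15 (55.234.0.0 - 55.235.255.255)
  55.234.0.0/17 (55.234.0.0 - 55.234.127.255)
  55.234.0.0/19 (55.234.0.0 - 55.234.31.255)
Total matching entries: 3.

3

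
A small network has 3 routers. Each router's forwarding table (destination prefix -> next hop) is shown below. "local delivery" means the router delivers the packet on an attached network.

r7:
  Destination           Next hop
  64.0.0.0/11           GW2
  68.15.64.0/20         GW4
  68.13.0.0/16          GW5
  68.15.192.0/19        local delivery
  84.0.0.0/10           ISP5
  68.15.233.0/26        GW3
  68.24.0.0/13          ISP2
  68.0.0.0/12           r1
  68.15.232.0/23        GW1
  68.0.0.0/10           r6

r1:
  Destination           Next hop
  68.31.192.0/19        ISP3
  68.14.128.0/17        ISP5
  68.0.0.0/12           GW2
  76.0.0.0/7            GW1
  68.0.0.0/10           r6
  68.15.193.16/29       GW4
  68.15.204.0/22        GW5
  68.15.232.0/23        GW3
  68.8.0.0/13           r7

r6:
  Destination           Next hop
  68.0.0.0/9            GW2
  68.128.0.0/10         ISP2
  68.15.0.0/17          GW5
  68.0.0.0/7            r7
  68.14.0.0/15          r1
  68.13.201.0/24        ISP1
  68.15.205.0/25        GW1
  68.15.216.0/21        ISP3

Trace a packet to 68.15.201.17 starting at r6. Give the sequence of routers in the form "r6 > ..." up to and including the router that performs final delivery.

r6 > r1 > r7

At r6: longest match for 68.15.201.17 is 68.14.0.0/15 -> r1
At r1: longest match for 68.15.201.17 is 68.8.0.0/13 -> r7
At r7: longest match for 68.15.201.17 is 68.15.192.0/19 -> local delivery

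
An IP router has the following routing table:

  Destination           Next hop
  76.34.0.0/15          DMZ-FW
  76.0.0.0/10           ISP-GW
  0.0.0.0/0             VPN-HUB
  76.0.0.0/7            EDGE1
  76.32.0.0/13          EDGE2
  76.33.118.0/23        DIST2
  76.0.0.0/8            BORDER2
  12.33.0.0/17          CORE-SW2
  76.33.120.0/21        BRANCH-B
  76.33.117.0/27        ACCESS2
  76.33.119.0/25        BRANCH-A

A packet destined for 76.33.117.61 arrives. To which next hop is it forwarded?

EDGE2

Routes whose prefix contains 76.33.117.61:
  0.0.0.0/0 (default, matches everything) -> VPN-HUB
  76.0.0.0/7 (76.0.0.0 - 77.255.255.255) -> EDGE1
  76.0.0.0/8 (76.0.0.0 - 76.255.255.255) -> BORDER2
  76.0.0.0/10 (76.0.0.0 - 76.63.255.255) -> ISP-GW
  76.32.0.0/13 (76.32.0.0 - 76.39.255.255) -> EDGE2
More-specific entries that do NOT match:
  76.33.117.0/27 (76.33.117.0 - 76.33.117.31) does not contain 76.33.117.61
  76.33.119.0/25 (76.33.119.0 - 76.33.119.127) does not contain 76.33.117.61
  76.33.118.0/23 (76.33.118.0 - 76.33.119.255) does not contain 76.33.117.61
  76.33.120.0/21 (76.33.120.0 - 76.33.127.255) does not contain 76.33.117.61
  12.33.0.0/17 (12.33.0.0 - 12.33.127.255) does not contain 76.33.117.61
  76.34.0.0/15 (76.34.0.0 - 76.35.255.255) does not contain 76.33.117.61
Longest matching prefix is /13 -> next hop EDGE2.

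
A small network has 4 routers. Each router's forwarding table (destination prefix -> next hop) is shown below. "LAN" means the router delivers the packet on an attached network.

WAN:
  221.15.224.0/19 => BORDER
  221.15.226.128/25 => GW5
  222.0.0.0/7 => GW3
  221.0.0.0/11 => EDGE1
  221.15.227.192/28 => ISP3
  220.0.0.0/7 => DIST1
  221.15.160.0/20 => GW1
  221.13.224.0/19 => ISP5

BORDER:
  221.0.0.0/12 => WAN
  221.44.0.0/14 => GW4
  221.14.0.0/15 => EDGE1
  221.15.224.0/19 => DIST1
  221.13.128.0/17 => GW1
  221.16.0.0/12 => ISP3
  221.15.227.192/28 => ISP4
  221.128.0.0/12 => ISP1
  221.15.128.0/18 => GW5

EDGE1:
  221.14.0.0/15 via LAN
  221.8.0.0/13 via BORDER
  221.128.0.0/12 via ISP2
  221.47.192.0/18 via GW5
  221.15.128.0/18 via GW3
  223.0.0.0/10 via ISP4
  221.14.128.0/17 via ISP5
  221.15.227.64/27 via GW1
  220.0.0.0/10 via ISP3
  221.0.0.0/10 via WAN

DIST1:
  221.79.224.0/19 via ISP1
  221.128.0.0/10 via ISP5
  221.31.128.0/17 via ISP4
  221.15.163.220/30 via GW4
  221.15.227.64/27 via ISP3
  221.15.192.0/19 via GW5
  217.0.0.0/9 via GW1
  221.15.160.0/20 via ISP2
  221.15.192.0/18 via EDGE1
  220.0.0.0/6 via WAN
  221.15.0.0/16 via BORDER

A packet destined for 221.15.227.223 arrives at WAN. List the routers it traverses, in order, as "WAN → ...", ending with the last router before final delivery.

WAN → BORDER → DIST1 → EDGE1

At WAN: longest match for 221.15.227.223 is 221.15.224.0/19 -> BORDER
At BORDER: longest match for 221.15.227.223 is 221.15.224.0/19 -> DIST1
At DIST1: longest match for 221.15.227.223 is 221.15.192.0/18 -> EDGE1
At EDGE1: longest match for 221.15.227.223 is 221.14.0.0/15 -> LAN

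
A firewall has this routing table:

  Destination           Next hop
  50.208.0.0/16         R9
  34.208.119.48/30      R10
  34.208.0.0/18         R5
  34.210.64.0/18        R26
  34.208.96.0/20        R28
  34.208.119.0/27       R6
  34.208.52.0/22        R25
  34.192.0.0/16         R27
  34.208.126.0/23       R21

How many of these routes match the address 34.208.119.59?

0

No listed prefix contains 34.208.119.59.
Total matching entries: 0.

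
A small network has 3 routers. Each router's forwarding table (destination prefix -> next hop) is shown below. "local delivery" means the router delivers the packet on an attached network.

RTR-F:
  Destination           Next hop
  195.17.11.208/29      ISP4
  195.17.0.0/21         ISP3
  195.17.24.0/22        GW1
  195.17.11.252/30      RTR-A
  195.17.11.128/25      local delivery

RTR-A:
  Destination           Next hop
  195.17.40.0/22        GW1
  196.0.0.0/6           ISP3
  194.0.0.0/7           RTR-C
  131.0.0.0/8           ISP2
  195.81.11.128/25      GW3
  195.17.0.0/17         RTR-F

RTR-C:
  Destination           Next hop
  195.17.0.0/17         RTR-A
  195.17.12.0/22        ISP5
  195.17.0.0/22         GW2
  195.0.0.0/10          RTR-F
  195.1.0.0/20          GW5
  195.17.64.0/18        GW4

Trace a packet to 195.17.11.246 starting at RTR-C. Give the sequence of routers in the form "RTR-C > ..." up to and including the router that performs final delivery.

RTR-C > RTR-A > RTR-F

At RTR-C: longest match for 195.17.11.246 is 195.17.0.0/17 -> RTR-A
At RTR-A: longest match for 195.17.11.246 is 195.17.0.0/17 -> RTR-F
At RTR-F: longest match for 195.17.11.246 is 195.17.11.128/25 -> local delivery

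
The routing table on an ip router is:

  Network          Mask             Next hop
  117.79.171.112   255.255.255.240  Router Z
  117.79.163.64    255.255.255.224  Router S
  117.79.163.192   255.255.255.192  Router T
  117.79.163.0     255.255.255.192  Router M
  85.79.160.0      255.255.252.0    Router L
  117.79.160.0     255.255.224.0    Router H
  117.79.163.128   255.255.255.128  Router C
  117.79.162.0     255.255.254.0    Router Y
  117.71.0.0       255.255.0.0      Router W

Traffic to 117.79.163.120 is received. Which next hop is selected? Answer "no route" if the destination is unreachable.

Router Y

Routes whose prefix contains 117.79.163.120:
  117.79.160.0/19 (117.79.160.0 - 117.79.191.255) -> Router H
  117.79.162.0/23 (117.79.162.0 - 117.79.163.255) -> Router Y
More-specific entries that do NOT match:
  117.79.171.112/28 (117.79.171.112 - 117.79.171.127) does not contain 117.79.163.120
  117.79.163.64/27 (117.79.163.64 - 117.79.163.95) does not contain 117.79.163.120
  117.79.163.192/26 (117.79.163.192 - 117.79.163.255) does not contain 117.79.163.120
  117.79.163.0/26 (117.79.163.0 - 117.79.163.63) does not contain 117.79.163.120
  117.79.163.128/25 (117.79.163.128 - 117.79.163.255) does not contain 117.79.163.120
Longest matching prefix is /23 -> next hop Router Y.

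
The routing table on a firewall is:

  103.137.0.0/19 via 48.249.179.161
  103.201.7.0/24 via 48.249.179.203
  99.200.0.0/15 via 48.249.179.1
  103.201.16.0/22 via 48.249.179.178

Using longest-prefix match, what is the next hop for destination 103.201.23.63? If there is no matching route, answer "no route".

no route

No entry's prefix contains 103.201.23.63; there is no default route.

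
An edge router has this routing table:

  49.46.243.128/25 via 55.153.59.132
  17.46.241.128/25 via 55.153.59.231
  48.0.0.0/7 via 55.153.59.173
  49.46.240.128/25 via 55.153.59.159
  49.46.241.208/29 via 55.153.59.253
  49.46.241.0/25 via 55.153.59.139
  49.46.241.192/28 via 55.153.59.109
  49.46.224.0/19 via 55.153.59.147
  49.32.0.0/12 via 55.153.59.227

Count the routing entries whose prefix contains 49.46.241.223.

3

Prefixes containing 49.46.241.223:
  48.0.0.0/7 (48.0.0.0 - 49.255.255.255)
  49.32.0.0/12 (49.32.0.0 - 49.47.255.255)
  49.46.224.0/19 (49.46.224.0 - 49.46.255.255)
Total matching entries: 3.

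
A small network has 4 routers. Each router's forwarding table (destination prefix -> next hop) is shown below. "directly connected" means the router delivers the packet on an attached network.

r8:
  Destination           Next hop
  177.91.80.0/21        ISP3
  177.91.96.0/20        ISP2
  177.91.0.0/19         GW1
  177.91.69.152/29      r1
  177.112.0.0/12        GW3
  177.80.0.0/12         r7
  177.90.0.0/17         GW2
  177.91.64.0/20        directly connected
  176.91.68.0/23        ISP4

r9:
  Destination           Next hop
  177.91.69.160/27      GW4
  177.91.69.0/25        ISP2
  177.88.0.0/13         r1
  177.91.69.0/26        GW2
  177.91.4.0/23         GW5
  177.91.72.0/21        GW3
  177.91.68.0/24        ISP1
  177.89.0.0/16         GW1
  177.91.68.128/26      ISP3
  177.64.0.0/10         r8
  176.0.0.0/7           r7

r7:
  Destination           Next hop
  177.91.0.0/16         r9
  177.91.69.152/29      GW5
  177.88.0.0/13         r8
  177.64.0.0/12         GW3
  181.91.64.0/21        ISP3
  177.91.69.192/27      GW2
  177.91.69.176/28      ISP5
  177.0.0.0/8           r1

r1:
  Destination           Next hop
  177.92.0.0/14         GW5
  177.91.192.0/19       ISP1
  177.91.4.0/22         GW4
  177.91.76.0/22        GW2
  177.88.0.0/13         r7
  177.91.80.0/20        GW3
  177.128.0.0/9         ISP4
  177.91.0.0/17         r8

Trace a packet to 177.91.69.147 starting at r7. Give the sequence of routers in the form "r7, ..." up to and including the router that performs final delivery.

r7, r9, r1, r8

At r7: longest match for 177.91.69.147 is 177.91.0.0/16 -> r9
At r9: longest match for 177.91.69.147 is 177.88.0.0/13 -> r1
At r1: longest match for 177.91.69.147 is 177.91.0.0/17 -> r8
At r8: longest match for 177.91.69.147 is 177.91.64.0/20 -> directly connected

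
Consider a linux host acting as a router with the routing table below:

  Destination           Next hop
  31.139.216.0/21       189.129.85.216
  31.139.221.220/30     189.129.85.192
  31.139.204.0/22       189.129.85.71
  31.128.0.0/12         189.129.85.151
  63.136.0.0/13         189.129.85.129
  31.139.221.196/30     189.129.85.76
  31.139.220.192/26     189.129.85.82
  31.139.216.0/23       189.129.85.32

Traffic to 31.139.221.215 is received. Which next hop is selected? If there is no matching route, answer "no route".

189.129.85.216

Routes whose prefix contains 31.139.221.215:
  31.128.0.0/12 (31.128.0.0 - 31.143.255.255) -> 189.129.85.151
  31.139.216.0/21 (31.139.216.0 - 31.139.223.255) -> 189.129.85.216
More-specific entries that do NOT match:
  31.139.221.220/30 (31.139.221.220 - 31.139.221.223) does not contain 31.139.221.215
  31.139.221.196/30 (31.139.221.196 - 31.139.221.199) does not contain 31.139.221.215
  31.139.220.192/26 (31.139.220.192 - 31.139.220.255) does not contain 31.139.221.215
  31.139.216.0/23 (31.139.216.0 - 31.139.217.255) does not contain 31.139.221.215
  31.139.204.0/22 (31.139.204.0 - 31.139.207.255) does not contain 31.139.221.215
Longest matching prefix is /21 -> next hop 189.129.85.216.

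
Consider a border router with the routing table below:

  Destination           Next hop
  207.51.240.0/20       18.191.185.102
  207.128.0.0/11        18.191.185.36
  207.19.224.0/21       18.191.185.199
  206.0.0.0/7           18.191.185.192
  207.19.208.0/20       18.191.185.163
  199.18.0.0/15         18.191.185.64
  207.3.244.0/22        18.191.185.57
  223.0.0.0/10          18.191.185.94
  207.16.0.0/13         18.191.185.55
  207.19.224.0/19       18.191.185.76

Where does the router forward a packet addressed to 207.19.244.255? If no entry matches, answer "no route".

18.191.185.76

Routes whose prefix contains 207.19.244.255:
  206.0.0.0/7 (206.0.0.0 - 207.255.255.255) -> 18.191.185.192
  207.16.0.0/13 (207.16.0.0 - 207.23.255.255) -> 18.191.185.55
  207.19.224.0/19 (207.19.224.0 - 207.19.255.255) -> 18.191.185.76
More-specific entries that do NOT match:
  207.3.244.0/22 (207.3.244.0 - 207.3.247.255) does not contain 207.19.244.255
  207.19.224.0/21 (207.19.224.0 - 207.19.231.255) does not contain 207.19.244.255
  207.51.240.0/20 (207.51.240.0 - 207.51.255.255) does not contain 207.19.244.255
  207.19.208.0/20 (207.19.208.0 - 207.19.223.255) does not contain 207.19.244.255
Longest matching prefix is /19 -> next hop 18.191.185.76.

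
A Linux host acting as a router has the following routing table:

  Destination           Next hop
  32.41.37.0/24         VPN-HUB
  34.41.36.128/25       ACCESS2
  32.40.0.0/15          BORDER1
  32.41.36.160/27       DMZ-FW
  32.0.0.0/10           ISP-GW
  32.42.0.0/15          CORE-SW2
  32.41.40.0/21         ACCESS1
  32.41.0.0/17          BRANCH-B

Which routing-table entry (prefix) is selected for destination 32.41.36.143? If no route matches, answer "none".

32.41.0.0/17

Entries matching 32.41.36.143:
  32.0.0.0/10 (32.0.0.0 - 32.63.255.255)
  32.40.0.0/15 (32.40.0.0 - 32.41.255.255)
  32.41.0.0/17 (32.41.0.0 - 32.41.127.255)
Most specific is 32.41.0.0/17.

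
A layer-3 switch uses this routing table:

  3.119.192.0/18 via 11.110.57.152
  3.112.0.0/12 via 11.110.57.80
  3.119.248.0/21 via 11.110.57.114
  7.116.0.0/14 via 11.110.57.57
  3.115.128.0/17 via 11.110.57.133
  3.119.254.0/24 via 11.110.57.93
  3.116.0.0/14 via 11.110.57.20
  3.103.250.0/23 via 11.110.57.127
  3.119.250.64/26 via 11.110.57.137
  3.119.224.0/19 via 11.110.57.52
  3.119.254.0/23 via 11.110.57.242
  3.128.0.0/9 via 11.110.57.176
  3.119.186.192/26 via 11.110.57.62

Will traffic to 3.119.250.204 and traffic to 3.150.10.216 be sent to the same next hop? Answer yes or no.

no

3.119.250.204: longest match 3.119.248.0/21 -> 11.110.57.114
3.150.10.216: longest match 3.128.0.0/9 -> 11.110.57.176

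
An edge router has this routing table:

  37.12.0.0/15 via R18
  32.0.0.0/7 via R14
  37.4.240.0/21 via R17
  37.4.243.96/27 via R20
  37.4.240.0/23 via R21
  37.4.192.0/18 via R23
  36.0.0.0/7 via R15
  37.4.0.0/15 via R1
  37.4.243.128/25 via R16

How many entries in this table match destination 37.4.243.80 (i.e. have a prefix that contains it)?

4

Prefixes containing 37.4.243.80:
  36.0.0.0/7 (36.0.0.0 - 37.255.255.255)
  37.4.0.0/15 (37.4.0.0 - 37.5.255.255)
  37.4.192.0/18 (37.4.192.0 - 37.4.255.255)
  37.4.240.0/21 (37.4.240.0 - 37.4.247.255)
Total matching entries: 4.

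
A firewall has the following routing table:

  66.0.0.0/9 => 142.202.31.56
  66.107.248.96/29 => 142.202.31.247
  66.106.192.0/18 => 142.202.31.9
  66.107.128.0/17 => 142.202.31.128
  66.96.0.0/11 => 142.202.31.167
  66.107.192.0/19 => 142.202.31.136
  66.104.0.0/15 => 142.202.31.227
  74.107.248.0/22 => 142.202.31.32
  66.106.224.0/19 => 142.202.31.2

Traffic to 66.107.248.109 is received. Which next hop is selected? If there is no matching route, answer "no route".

142.202.31.128

Routes whose prefix contains 66.107.248.109:
  66.0.0.0/9 (66.0.0.0 - 66.127.255.255) -> 142.202.31.56
  66.96.0.0/11 (66.96.0.0 - 66.127.255.255) -> 142.202.31.167
  66.107.128.0/17 (66.107.128.0 - 66.107.255.255) -> 142.202.31.128
More-specific entries that do NOT match:
  66.107.248.96/29 (66.107.248.96 - 66.107.248.103) does not contain 66.107.248.109
  74.107.248.0/22 (74.107.248.0 - 74.107.251.255) does not contain 66.107.248.109
  66.107.192.0/19 (66.107.192.0 - 66.107.223.255) does not contain 66.107.248.109
  66.106.224.0/19 (66.106.224.0 - 66.106.255.255) does not contain 66.107.248.109
  66.106.192.0/18 (66.106.192.0 - 66.106.255.255) does not contain 66.107.248.109
Longest matching prefix is /17 -> next hop 142.202.31.128.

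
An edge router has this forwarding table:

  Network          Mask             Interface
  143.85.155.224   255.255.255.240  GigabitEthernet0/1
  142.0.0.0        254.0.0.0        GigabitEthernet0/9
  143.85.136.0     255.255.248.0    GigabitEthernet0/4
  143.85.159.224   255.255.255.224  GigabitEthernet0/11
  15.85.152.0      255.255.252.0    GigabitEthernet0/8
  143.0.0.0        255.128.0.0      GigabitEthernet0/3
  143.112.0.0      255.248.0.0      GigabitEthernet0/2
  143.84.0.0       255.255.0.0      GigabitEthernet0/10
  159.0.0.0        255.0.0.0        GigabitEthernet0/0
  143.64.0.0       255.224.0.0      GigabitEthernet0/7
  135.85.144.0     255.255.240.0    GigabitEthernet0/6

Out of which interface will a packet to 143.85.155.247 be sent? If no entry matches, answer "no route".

Routes whose prefix contains 143.85.155.247:
  142.0.0.0/7 (142.0.0.0 - 143.255.255.255) -> GigabitEthernet0/9
  143.0.0.0/9 (143.0.0.0 - 143.127.255.255) -> GigabitEthernet0/3
  143.64.0.0/11 (143.64.0.0 - 143.95.255.255) -> GigabitEthernet0/7
More-specific entries that do NOT match:
  143.85.155.224/28 (143.85.155.224 - 143.85.155.239) does not contain 143.85.155.247
  143.85.159.224/27 (143.85.159.224 - 143.85.159.255) does not contain 143.85.155.247
  15.85.152.0/22 (15.85.152.0 - 15.85.155.255) does not contain 143.85.155.247
  143.85.136.0/21 (143.85.136.0 - 143.85.143.255) does not contain 143.85.155.247
  135.85.144.0/20 (135.85.144.0 - 135.85.159.255) does not contain 143.85.155.247
  143.84.0.0/16 (143.84.0.0 - 143.84.255.255) does not contain 143.85.155.247
  143.112.0.0/13 (143.112.0.0 - 143.119.255.255) does not contain 143.85.155.247
Longest matching prefix is /11 -> interface GigabitEthernet0/7.

GigabitEthernet0/7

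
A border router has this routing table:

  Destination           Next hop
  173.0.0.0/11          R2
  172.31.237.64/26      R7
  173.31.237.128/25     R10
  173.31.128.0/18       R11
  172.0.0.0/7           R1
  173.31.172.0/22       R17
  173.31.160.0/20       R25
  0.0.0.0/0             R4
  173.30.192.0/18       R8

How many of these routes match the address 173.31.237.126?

Prefixes containing 173.31.237.126:
  0.0.0.0/0 (default, matches everything)
  172.0.0.0/7 (172.0.0.0 - 173.255.255.255)
  173.0.0.0/11 (173.0.0.0 - 173.31.255.255)
Total matching entries: 3.

3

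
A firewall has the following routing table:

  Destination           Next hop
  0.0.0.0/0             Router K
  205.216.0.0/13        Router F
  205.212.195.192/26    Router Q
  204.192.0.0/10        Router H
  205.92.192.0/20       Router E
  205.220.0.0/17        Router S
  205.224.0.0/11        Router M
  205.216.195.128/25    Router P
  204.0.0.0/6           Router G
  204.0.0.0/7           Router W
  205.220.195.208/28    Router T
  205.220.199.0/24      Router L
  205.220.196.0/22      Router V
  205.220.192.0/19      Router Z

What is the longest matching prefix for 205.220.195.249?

Entries matching 205.220.195.249:
  0.0.0.0/0 (default, matches everything)
  204.0.0.0/6 (204.0.0.0 - 207.255.255.255)
  204.0.0.0/7 (204.0.0.0 - 205.255.255.255)
  205.216.0.0/13 (205.216.0.0 - 205.223.255.255)
  205.220.192.0/19 (205.220.192.0 - 205.220.223.255)
Most specific is 205.220.192.0/19.

205.220.192.0/19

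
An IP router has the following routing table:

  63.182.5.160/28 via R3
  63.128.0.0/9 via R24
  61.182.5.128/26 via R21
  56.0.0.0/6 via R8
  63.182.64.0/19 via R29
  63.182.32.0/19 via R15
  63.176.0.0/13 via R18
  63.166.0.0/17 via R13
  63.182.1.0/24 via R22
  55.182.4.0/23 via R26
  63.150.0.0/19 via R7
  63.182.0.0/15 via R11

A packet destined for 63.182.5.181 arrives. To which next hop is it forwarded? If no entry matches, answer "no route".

Routes whose prefix contains 63.182.5.181:
  63.128.0.0/9 (63.128.0.0 - 63.255.255.255) -> R24
  63.176.0.0/13 (63.176.0.0 - 63.183.255.255) -> R18
  63.182.0.0/15 (63.182.0.0 - 63.183.255.255) -> R11
More-specific entries that do NOT match:
  63.182.5.160/28 (63.182.5.160 - 63.182.5.175) does not contain 63.182.5.181
  61.182.5.128/26 (61.182.5.128 - 61.182.5.191) does not contain 63.182.5.181
  63.182.1.0/24 (63.182.1.0 - 63.182.1.255) does not contain 63.182.5.181
  55.182.4.0/23 (55.182.4.0 - 55.182.5.255) does not contain 63.182.5.181
  63.182.64.0/19 (63.182.64.0 - 63.182.95.255) does not contain 63.182.5.181
  63.182.32.0/19 (63.182.32.0 - 63.182.63.255) does not contain 63.182.5.181
  63.150.0.0/19 (63.150.0.0 - 63.150.31.255) does not contain 63.182.5.181
  63.166.0.0/17 (63.166.0.0 - 63.166.127.255) does not contain 63.182.5.181
Longest matching prefix is /15 -> next hop R11.

R11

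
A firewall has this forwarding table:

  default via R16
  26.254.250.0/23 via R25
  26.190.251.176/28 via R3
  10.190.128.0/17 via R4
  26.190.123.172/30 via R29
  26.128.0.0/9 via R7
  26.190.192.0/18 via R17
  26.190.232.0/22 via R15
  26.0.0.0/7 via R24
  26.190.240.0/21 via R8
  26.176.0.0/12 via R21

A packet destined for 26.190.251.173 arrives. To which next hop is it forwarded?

R17

Routes whose prefix contains 26.190.251.173:
  0.0.0.0/0 (default, matches everything) -> R16
  26.0.0.0/7 (26.0.0.0 - 27.255.255.255) -> R24
  26.128.0.0/9 (26.128.0.0 - 26.255.255.255) -> R7
  26.176.0.0/12 (26.176.0.0 - 26.191.255.255) -> R21
  26.190.192.0/18 (26.190.192.0 - 26.190.255.255) -> R17
More-specific entries that do NOT match:
  26.190.123.172/30 (26.190.123.172 - 26.190.123.175) does not contain 26.190.251.173
  26.190.251.176/28 (26.190.251.176 - 26.190.251.191) does not contain 26.190.251.173
  26.254.250.0/23 (26.254.250.0 - 26.254.251.255) does not contain 26.190.251.173
  26.190.232.0/22 (26.190.232.0 - 26.190.235.255) does not contain 26.190.251.173
  26.190.240.0/21 (26.190.240.0 - 26.190.247.255) does not contain 26.190.251.173
Longest matching prefix is /18 -> next hop R17.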